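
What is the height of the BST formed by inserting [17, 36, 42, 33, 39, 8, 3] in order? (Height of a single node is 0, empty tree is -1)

Insertion order: [17, 36, 42, 33, 39, 8, 3]
Tree (level-order array): [17, 8, 36, 3, None, 33, 42, None, None, None, None, 39]
Compute height bottom-up (empty subtree = -1):
  height(3) = 1 + max(-1, -1) = 0
  height(8) = 1 + max(0, -1) = 1
  height(33) = 1 + max(-1, -1) = 0
  height(39) = 1 + max(-1, -1) = 0
  height(42) = 1 + max(0, -1) = 1
  height(36) = 1 + max(0, 1) = 2
  height(17) = 1 + max(1, 2) = 3
Height = 3


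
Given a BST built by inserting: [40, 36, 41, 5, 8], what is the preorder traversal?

Tree insertion order: [40, 36, 41, 5, 8]
Tree (level-order array): [40, 36, 41, 5, None, None, None, None, 8]
Preorder traversal: [40, 36, 5, 8, 41]


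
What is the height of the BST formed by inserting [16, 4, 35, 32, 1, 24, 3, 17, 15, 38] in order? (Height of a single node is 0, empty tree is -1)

Insertion order: [16, 4, 35, 32, 1, 24, 3, 17, 15, 38]
Tree (level-order array): [16, 4, 35, 1, 15, 32, 38, None, 3, None, None, 24, None, None, None, None, None, 17]
Compute height bottom-up (empty subtree = -1):
  height(3) = 1 + max(-1, -1) = 0
  height(1) = 1 + max(-1, 0) = 1
  height(15) = 1 + max(-1, -1) = 0
  height(4) = 1 + max(1, 0) = 2
  height(17) = 1 + max(-1, -1) = 0
  height(24) = 1 + max(0, -1) = 1
  height(32) = 1 + max(1, -1) = 2
  height(38) = 1 + max(-1, -1) = 0
  height(35) = 1 + max(2, 0) = 3
  height(16) = 1 + max(2, 3) = 4
Height = 4


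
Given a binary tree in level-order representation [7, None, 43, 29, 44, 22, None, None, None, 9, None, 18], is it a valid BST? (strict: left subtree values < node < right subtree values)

Level-order array: [7, None, 43, 29, 44, 22, None, None, None, 9, None, 18]
Validate using subtree bounds (lo, hi): at each node, require lo < value < hi,
then recurse left with hi=value and right with lo=value.
Preorder trace (stopping at first violation):
  at node 7 with bounds (-inf, +inf): OK
  at node 43 with bounds (7, +inf): OK
  at node 29 with bounds (7, 43): OK
  at node 22 with bounds (7, 29): OK
  at node 9 with bounds (7, 22): OK
  at node 18 with bounds (7, 9): VIOLATION
Node 18 violates its bound: not (7 < 18 < 9).
Result: Not a valid BST


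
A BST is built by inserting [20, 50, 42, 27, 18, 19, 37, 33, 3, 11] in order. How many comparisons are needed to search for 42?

Search path for 42: 20 -> 50 -> 42
Found: True
Comparisons: 3


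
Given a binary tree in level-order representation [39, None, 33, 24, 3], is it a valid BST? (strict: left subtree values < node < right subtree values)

Level-order array: [39, None, 33, 24, 3]
Validate using subtree bounds (lo, hi): at each node, require lo < value < hi,
then recurse left with hi=value and right with lo=value.
Preorder trace (stopping at first violation):
  at node 39 with bounds (-inf, +inf): OK
  at node 33 with bounds (39, +inf): VIOLATION
Node 33 violates its bound: not (39 < 33 < +inf).
Result: Not a valid BST


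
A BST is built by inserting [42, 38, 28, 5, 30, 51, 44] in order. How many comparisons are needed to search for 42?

Search path for 42: 42
Found: True
Comparisons: 1


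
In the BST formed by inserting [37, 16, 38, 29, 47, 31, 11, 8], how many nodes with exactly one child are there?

Tree built from: [37, 16, 38, 29, 47, 31, 11, 8]
Tree (level-order array): [37, 16, 38, 11, 29, None, 47, 8, None, None, 31]
Rule: These are nodes with exactly 1 non-null child.
Per-node child counts:
  node 37: 2 child(ren)
  node 16: 2 child(ren)
  node 11: 1 child(ren)
  node 8: 0 child(ren)
  node 29: 1 child(ren)
  node 31: 0 child(ren)
  node 38: 1 child(ren)
  node 47: 0 child(ren)
Matching nodes: [11, 29, 38]
Count of nodes with exactly one child: 3


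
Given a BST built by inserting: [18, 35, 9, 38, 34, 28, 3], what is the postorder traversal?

Tree insertion order: [18, 35, 9, 38, 34, 28, 3]
Tree (level-order array): [18, 9, 35, 3, None, 34, 38, None, None, 28]
Postorder traversal: [3, 9, 28, 34, 38, 35, 18]


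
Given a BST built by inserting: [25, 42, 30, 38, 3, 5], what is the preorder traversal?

Tree insertion order: [25, 42, 30, 38, 3, 5]
Tree (level-order array): [25, 3, 42, None, 5, 30, None, None, None, None, 38]
Preorder traversal: [25, 3, 5, 42, 30, 38]


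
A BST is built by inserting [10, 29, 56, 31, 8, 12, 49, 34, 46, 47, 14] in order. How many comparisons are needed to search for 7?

Search path for 7: 10 -> 8
Found: False
Comparisons: 2


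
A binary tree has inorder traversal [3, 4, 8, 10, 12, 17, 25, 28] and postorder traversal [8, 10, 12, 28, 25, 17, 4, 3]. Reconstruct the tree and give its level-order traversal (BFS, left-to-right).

Inorder:   [3, 4, 8, 10, 12, 17, 25, 28]
Postorder: [8, 10, 12, 28, 25, 17, 4, 3]
Algorithm: postorder visits root last, so walk postorder right-to-left;
each value is the root of the current inorder slice — split it at that
value, recurse on the right subtree first, then the left.
Recursive splits:
  root=3; inorder splits into left=[], right=[4, 8, 10, 12, 17, 25, 28]
  root=4; inorder splits into left=[], right=[8, 10, 12, 17, 25, 28]
  root=17; inorder splits into left=[8, 10, 12], right=[25, 28]
  root=25; inorder splits into left=[], right=[28]
  root=28; inorder splits into left=[], right=[]
  root=12; inorder splits into left=[8, 10], right=[]
  root=10; inorder splits into left=[8], right=[]
  root=8; inorder splits into left=[], right=[]
Reconstructed level-order: [3, 4, 17, 12, 25, 10, 28, 8]


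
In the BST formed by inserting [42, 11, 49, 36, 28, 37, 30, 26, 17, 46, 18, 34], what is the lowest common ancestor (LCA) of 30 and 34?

Tree insertion order: [42, 11, 49, 36, 28, 37, 30, 26, 17, 46, 18, 34]
Tree (level-order array): [42, 11, 49, None, 36, 46, None, 28, 37, None, None, 26, 30, None, None, 17, None, None, 34, None, 18]
In a BST, the LCA of p=30, q=34 is the first node v on the
root-to-leaf path with p <= v <= q (go left if both < v, right if both > v).
Walk from root:
  at 42: both 30 and 34 < 42, go left
  at 11: both 30 and 34 > 11, go right
  at 36: both 30 and 34 < 36, go left
  at 28: both 30 and 34 > 28, go right
  at 30: 30 <= 30 <= 34, this is the LCA
LCA = 30


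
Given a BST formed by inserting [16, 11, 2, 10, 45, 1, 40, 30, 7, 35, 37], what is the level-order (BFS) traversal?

Tree insertion order: [16, 11, 2, 10, 45, 1, 40, 30, 7, 35, 37]
Tree (level-order array): [16, 11, 45, 2, None, 40, None, 1, 10, 30, None, None, None, 7, None, None, 35, None, None, None, 37]
BFS from the root, enqueuing left then right child of each popped node:
  queue [16] -> pop 16, enqueue [11, 45], visited so far: [16]
  queue [11, 45] -> pop 11, enqueue [2], visited so far: [16, 11]
  queue [45, 2] -> pop 45, enqueue [40], visited so far: [16, 11, 45]
  queue [2, 40] -> pop 2, enqueue [1, 10], visited so far: [16, 11, 45, 2]
  queue [40, 1, 10] -> pop 40, enqueue [30], visited so far: [16, 11, 45, 2, 40]
  queue [1, 10, 30] -> pop 1, enqueue [none], visited so far: [16, 11, 45, 2, 40, 1]
  queue [10, 30] -> pop 10, enqueue [7], visited so far: [16, 11, 45, 2, 40, 1, 10]
  queue [30, 7] -> pop 30, enqueue [35], visited so far: [16, 11, 45, 2, 40, 1, 10, 30]
  queue [7, 35] -> pop 7, enqueue [none], visited so far: [16, 11, 45, 2, 40, 1, 10, 30, 7]
  queue [35] -> pop 35, enqueue [37], visited so far: [16, 11, 45, 2, 40, 1, 10, 30, 7, 35]
  queue [37] -> pop 37, enqueue [none], visited so far: [16, 11, 45, 2, 40, 1, 10, 30, 7, 35, 37]
Result: [16, 11, 45, 2, 40, 1, 10, 30, 7, 35, 37]


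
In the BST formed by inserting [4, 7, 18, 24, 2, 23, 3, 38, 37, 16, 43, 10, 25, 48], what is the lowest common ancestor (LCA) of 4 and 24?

Tree insertion order: [4, 7, 18, 24, 2, 23, 3, 38, 37, 16, 43, 10, 25, 48]
Tree (level-order array): [4, 2, 7, None, 3, None, 18, None, None, 16, 24, 10, None, 23, 38, None, None, None, None, 37, 43, 25, None, None, 48]
In a BST, the LCA of p=4, q=24 is the first node v on the
root-to-leaf path with p <= v <= q (go left if both < v, right if both > v).
Walk from root:
  at 4: 4 <= 4 <= 24, this is the LCA
LCA = 4


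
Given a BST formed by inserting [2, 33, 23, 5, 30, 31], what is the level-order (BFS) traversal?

Tree insertion order: [2, 33, 23, 5, 30, 31]
Tree (level-order array): [2, None, 33, 23, None, 5, 30, None, None, None, 31]
BFS from the root, enqueuing left then right child of each popped node:
  queue [2] -> pop 2, enqueue [33], visited so far: [2]
  queue [33] -> pop 33, enqueue [23], visited so far: [2, 33]
  queue [23] -> pop 23, enqueue [5, 30], visited so far: [2, 33, 23]
  queue [5, 30] -> pop 5, enqueue [none], visited so far: [2, 33, 23, 5]
  queue [30] -> pop 30, enqueue [31], visited so far: [2, 33, 23, 5, 30]
  queue [31] -> pop 31, enqueue [none], visited so far: [2, 33, 23, 5, 30, 31]
Result: [2, 33, 23, 5, 30, 31]


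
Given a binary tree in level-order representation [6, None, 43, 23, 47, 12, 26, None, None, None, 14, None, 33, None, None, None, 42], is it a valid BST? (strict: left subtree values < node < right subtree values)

Level-order array: [6, None, 43, 23, 47, 12, 26, None, None, None, 14, None, 33, None, None, None, 42]
Validate using subtree bounds (lo, hi): at each node, require lo < value < hi,
then recurse left with hi=value and right with lo=value.
Preorder trace (stopping at first violation):
  at node 6 with bounds (-inf, +inf): OK
  at node 43 with bounds (6, +inf): OK
  at node 23 with bounds (6, 43): OK
  at node 12 with bounds (6, 23): OK
  at node 14 with bounds (12, 23): OK
  at node 26 with bounds (23, 43): OK
  at node 33 with bounds (26, 43): OK
  at node 42 with bounds (33, 43): OK
  at node 47 with bounds (43, +inf): OK
No violation found at any node.
Result: Valid BST


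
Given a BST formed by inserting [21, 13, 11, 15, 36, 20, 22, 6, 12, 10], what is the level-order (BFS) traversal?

Tree insertion order: [21, 13, 11, 15, 36, 20, 22, 6, 12, 10]
Tree (level-order array): [21, 13, 36, 11, 15, 22, None, 6, 12, None, 20, None, None, None, 10]
BFS from the root, enqueuing left then right child of each popped node:
  queue [21] -> pop 21, enqueue [13, 36], visited so far: [21]
  queue [13, 36] -> pop 13, enqueue [11, 15], visited so far: [21, 13]
  queue [36, 11, 15] -> pop 36, enqueue [22], visited so far: [21, 13, 36]
  queue [11, 15, 22] -> pop 11, enqueue [6, 12], visited so far: [21, 13, 36, 11]
  queue [15, 22, 6, 12] -> pop 15, enqueue [20], visited so far: [21, 13, 36, 11, 15]
  queue [22, 6, 12, 20] -> pop 22, enqueue [none], visited so far: [21, 13, 36, 11, 15, 22]
  queue [6, 12, 20] -> pop 6, enqueue [10], visited so far: [21, 13, 36, 11, 15, 22, 6]
  queue [12, 20, 10] -> pop 12, enqueue [none], visited so far: [21, 13, 36, 11, 15, 22, 6, 12]
  queue [20, 10] -> pop 20, enqueue [none], visited so far: [21, 13, 36, 11, 15, 22, 6, 12, 20]
  queue [10] -> pop 10, enqueue [none], visited so far: [21, 13, 36, 11, 15, 22, 6, 12, 20, 10]
Result: [21, 13, 36, 11, 15, 22, 6, 12, 20, 10]


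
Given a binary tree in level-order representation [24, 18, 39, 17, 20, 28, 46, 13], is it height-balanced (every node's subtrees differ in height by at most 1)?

Tree (level-order array): [24, 18, 39, 17, 20, 28, 46, 13]
Definition: a tree is height-balanced if, at every node, |h(left) - h(right)| <= 1 (empty subtree has height -1).
Bottom-up per-node check:
  node 13: h_left=-1, h_right=-1, diff=0 [OK], height=0
  node 17: h_left=0, h_right=-1, diff=1 [OK], height=1
  node 20: h_left=-1, h_right=-1, diff=0 [OK], height=0
  node 18: h_left=1, h_right=0, diff=1 [OK], height=2
  node 28: h_left=-1, h_right=-1, diff=0 [OK], height=0
  node 46: h_left=-1, h_right=-1, diff=0 [OK], height=0
  node 39: h_left=0, h_right=0, diff=0 [OK], height=1
  node 24: h_left=2, h_right=1, diff=1 [OK], height=3
All nodes satisfy the balance condition.
Result: Balanced


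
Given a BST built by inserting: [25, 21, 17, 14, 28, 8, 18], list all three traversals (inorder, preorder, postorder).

Tree insertion order: [25, 21, 17, 14, 28, 8, 18]
Tree (level-order array): [25, 21, 28, 17, None, None, None, 14, 18, 8]
Inorder (L, root, R): [8, 14, 17, 18, 21, 25, 28]
Preorder (root, L, R): [25, 21, 17, 14, 8, 18, 28]
Postorder (L, R, root): [8, 14, 18, 17, 21, 28, 25]


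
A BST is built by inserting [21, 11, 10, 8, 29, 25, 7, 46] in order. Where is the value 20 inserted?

Starting tree (level order): [21, 11, 29, 10, None, 25, 46, 8, None, None, None, None, None, 7]
Insertion path: 21 -> 11
Result: insert 20 as right child of 11
Final tree (level order): [21, 11, 29, 10, 20, 25, 46, 8, None, None, None, None, None, None, None, 7]


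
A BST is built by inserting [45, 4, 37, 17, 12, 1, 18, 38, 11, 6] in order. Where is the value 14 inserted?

Starting tree (level order): [45, 4, None, 1, 37, None, None, 17, 38, 12, 18, None, None, 11, None, None, None, 6]
Insertion path: 45 -> 4 -> 37 -> 17 -> 12
Result: insert 14 as right child of 12
Final tree (level order): [45, 4, None, 1, 37, None, None, 17, 38, 12, 18, None, None, 11, 14, None, None, 6]


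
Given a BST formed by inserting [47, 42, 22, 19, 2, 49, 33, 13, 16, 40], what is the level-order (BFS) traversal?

Tree insertion order: [47, 42, 22, 19, 2, 49, 33, 13, 16, 40]
Tree (level-order array): [47, 42, 49, 22, None, None, None, 19, 33, 2, None, None, 40, None, 13, None, None, None, 16]
BFS from the root, enqueuing left then right child of each popped node:
  queue [47] -> pop 47, enqueue [42, 49], visited so far: [47]
  queue [42, 49] -> pop 42, enqueue [22], visited so far: [47, 42]
  queue [49, 22] -> pop 49, enqueue [none], visited so far: [47, 42, 49]
  queue [22] -> pop 22, enqueue [19, 33], visited so far: [47, 42, 49, 22]
  queue [19, 33] -> pop 19, enqueue [2], visited so far: [47, 42, 49, 22, 19]
  queue [33, 2] -> pop 33, enqueue [40], visited so far: [47, 42, 49, 22, 19, 33]
  queue [2, 40] -> pop 2, enqueue [13], visited so far: [47, 42, 49, 22, 19, 33, 2]
  queue [40, 13] -> pop 40, enqueue [none], visited so far: [47, 42, 49, 22, 19, 33, 2, 40]
  queue [13] -> pop 13, enqueue [16], visited so far: [47, 42, 49, 22, 19, 33, 2, 40, 13]
  queue [16] -> pop 16, enqueue [none], visited so far: [47, 42, 49, 22, 19, 33, 2, 40, 13, 16]
Result: [47, 42, 49, 22, 19, 33, 2, 40, 13, 16]


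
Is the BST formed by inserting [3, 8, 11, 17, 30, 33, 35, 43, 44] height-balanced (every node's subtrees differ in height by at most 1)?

Tree (level-order array): [3, None, 8, None, 11, None, 17, None, 30, None, 33, None, 35, None, 43, None, 44]
Definition: a tree is height-balanced if, at every node, |h(left) - h(right)| <= 1 (empty subtree has height -1).
Bottom-up per-node check:
  node 44: h_left=-1, h_right=-1, diff=0 [OK], height=0
  node 43: h_left=-1, h_right=0, diff=1 [OK], height=1
  node 35: h_left=-1, h_right=1, diff=2 [FAIL (|-1-1|=2 > 1)], height=2
  node 33: h_left=-1, h_right=2, diff=3 [FAIL (|-1-2|=3 > 1)], height=3
  node 30: h_left=-1, h_right=3, diff=4 [FAIL (|-1-3|=4 > 1)], height=4
  node 17: h_left=-1, h_right=4, diff=5 [FAIL (|-1-4|=5 > 1)], height=5
  node 11: h_left=-1, h_right=5, diff=6 [FAIL (|-1-5|=6 > 1)], height=6
  node 8: h_left=-1, h_right=6, diff=7 [FAIL (|-1-6|=7 > 1)], height=7
  node 3: h_left=-1, h_right=7, diff=8 [FAIL (|-1-7|=8 > 1)], height=8
Node 35 violates the condition: |-1 - 1| = 2 > 1.
Result: Not balanced


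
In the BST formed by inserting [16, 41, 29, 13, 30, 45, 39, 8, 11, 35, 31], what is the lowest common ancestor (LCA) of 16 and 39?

Tree insertion order: [16, 41, 29, 13, 30, 45, 39, 8, 11, 35, 31]
Tree (level-order array): [16, 13, 41, 8, None, 29, 45, None, 11, None, 30, None, None, None, None, None, 39, 35, None, 31]
In a BST, the LCA of p=16, q=39 is the first node v on the
root-to-leaf path with p <= v <= q (go left if both < v, right if both > v).
Walk from root:
  at 16: 16 <= 16 <= 39, this is the LCA
LCA = 16


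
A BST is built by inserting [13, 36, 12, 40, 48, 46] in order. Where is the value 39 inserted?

Starting tree (level order): [13, 12, 36, None, None, None, 40, None, 48, 46]
Insertion path: 13 -> 36 -> 40
Result: insert 39 as left child of 40
Final tree (level order): [13, 12, 36, None, None, None, 40, 39, 48, None, None, 46]


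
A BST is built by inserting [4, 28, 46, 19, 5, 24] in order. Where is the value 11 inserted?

Starting tree (level order): [4, None, 28, 19, 46, 5, 24]
Insertion path: 4 -> 28 -> 19 -> 5
Result: insert 11 as right child of 5
Final tree (level order): [4, None, 28, 19, 46, 5, 24, None, None, None, 11]


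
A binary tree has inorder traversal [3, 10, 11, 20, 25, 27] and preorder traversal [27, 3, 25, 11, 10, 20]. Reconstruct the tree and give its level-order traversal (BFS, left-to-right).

Inorder:  [3, 10, 11, 20, 25, 27]
Preorder: [27, 3, 25, 11, 10, 20]
Algorithm: preorder visits root first, so consume preorder in order;
for each root, split the current inorder slice at that value into
left-subtree inorder and right-subtree inorder, then recurse.
Recursive splits:
  root=27; inorder splits into left=[3, 10, 11, 20, 25], right=[]
  root=3; inorder splits into left=[], right=[10, 11, 20, 25]
  root=25; inorder splits into left=[10, 11, 20], right=[]
  root=11; inorder splits into left=[10], right=[20]
  root=10; inorder splits into left=[], right=[]
  root=20; inorder splits into left=[], right=[]
Reconstructed level-order: [27, 3, 25, 11, 10, 20]


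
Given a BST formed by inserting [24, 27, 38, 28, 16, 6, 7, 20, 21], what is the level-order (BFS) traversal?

Tree insertion order: [24, 27, 38, 28, 16, 6, 7, 20, 21]
Tree (level-order array): [24, 16, 27, 6, 20, None, 38, None, 7, None, 21, 28]
BFS from the root, enqueuing left then right child of each popped node:
  queue [24] -> pop 24, enqueue [16, 27], visited so far: [24]
  queue [16, 27] -> pop 16, enqueue [6, 20], visited so far: [24, 16]
  queue [27, 6, 20] -> pop 27, enqueue [38], visited so far: [24, 16, 27]
  queue [6, 20, 38] -> pop 6, enqueue [7], visited so far: [24, 16, 27, 6]
  queue [20, 38, 7] -> pop 20, enqueue [21], visited so far: [24, 16, 27, 6, 20]
  queue [38, 7, 21] -> pop 38, enqueue [28], visited so far: [24, 16, 27, 6, 20, 38]
  queue [7, 21, 28] -> pop 7, enqueue [none], visited so far: [24, 16, 27, 6, 20, 38, 7]
  queue [21, 28] -> pop 21, enqueue [none], visited so far: [24, 16, 27, 6, 20, 38, 7, 21]
  queue [28] -> pop 28, enqueue [none], visited so far: [24, 16, 27, 6, 20, 38, 7, 21, 28]
Result: [24, 16, 27, 6, 20, 38, 7, 21, 28]


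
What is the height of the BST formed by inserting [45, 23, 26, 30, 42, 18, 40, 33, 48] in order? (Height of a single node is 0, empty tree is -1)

Insertion order: [45, 23, 26, 30, 42, 18, 40, 33, 48]
Tree (level-order array): [45, 23, 48, 18, 26, None, None, None, None, None, 30, None, 42, 40, None, 33]
Compute height bottom-up (empty subtree = -1):
  height(18) = 1 + max(-1, -1) = 0
  height(33) = 1 + max(-1, -1) = 0
  height(40) = 1 + max(0, -1) = 1
  height(42) = 1 + max(1, -1) = 2
  height(30) = 1 + max(-1, 2) = 3
  height(26) = 1 + max(-1, 3) = 4
  height(23) = 1 + max(0, 4) = 5
  height(48) = 1 + max(-1, -1) = 0
  height(45) = 1 + max(5, 0) = 6
Height = 6


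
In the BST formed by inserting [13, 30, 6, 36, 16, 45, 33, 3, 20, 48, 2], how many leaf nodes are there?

Tree built from: [13, 30, 6, 36, 16, 45, 33, 3, 20, 48, 2]
Tree (level-order array): [13, 6, 30, 3, None, 16, 36, 2, None, None, 20, 33, 45, None, None, None, None, None, None, None, 48]
Rule: A leaf has 0 children.
Per-node child counts:
  node 13: 2 child(ren)
  node 6: 1 child(ren)
  node 3: 1 child(ren)
  node 2: 0 child(ren)
  node 30: 2 child(ren)
  node 16: 1 child(ren)
  node 20: 0 child(ren)
  node 36: 2 child(ren)
  node 33: 0 child(ren)
  node 45: 1 child(ren)
  node 48: 0 child(ren)
Matching nodes: [2, 20, 33, 48]
Count of leaf nodes: 4


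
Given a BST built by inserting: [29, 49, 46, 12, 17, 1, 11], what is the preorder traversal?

Tree insertion order: [29, 49, 46, 12, 17, 1, 11]
Tree (level-order array): [29, 12, 49, 1, 17, 46, None, None, 11]
Preorder traversal: [29, 12, 1, 11, 17, 49, 46]


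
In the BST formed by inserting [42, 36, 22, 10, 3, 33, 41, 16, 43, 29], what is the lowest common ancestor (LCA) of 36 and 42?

Tree insertion order: [42, 36, 22, 10, 3, 33, 41, 16, 43, 29]
Tree (level-order array): [42, 36, 43, 22, 41, None, None, 10, 33, None, None, 3, 16, 29]
In a BST, the LCA of p=36, q=42 is the first node v on the
root-to-leaf path with p <= v <= q (go left if both < v, right if both > v).
Walk from root:
  at 42: 36 <= 42 <= 42, this is the LCA
LCA = 42


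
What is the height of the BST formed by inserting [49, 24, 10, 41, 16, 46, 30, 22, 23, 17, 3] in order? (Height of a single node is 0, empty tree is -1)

Insertion order: [49, 24, 10, 41, 16, 46, 30, 22, 23, 17, 3]
Tree (level-order array): [49, 24, None, 10, 41, 3, 16, 30, 46, None, None, None, 22, None, None, None, None, 17, 23]
Compute height bottom-up (empty subtree = -1):
  height(3) = 1 + max(-1, -1) = 0
  height(17) = 1 + max(-1, -1) = 0
  height(23) = 1 + max(-1, -1) = 0
  height(22) = 1 + max(0, 0) = 1
  height(16) = 1 + max(-1, 1) = 2
  height(10) = 1 + max(0, 2) = 3
  height(30) = 1 + max(-1, -1) = 0
  height(46) = 1 + max(-1, -1) = 0
  height(41) = 1 + max(0, 0) = 1
  height(24) = 1 + max(3, 1) = 4
  height(49) = 1 + max(4, -1) = 5
Height = 5


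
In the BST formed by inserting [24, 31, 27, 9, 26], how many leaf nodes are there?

Tree built from: [24, 31, 27, 9, 26]
Tree (level-order array): [24, 9, 31, None, None, 27, None, 26]
Rule: A leaf has 0 children.
Per-node child counts:
  node 24: 2 child(ren)
  node 9: 0 child(ren)
  node 31: 1 child(ren)
  node 27: 1 child(ren)
  node 26: 0 child(ren)
Matching nodes: [9, 26]
Count of leaf nodes: 2


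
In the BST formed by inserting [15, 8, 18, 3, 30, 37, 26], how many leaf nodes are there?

Tree built from: [15, 8, 18, 3, 30, 37, 26]
Tree (level-order array): [15, 8, 18, 3, None, None, 30, None, None, 26, 37]
Rule: A leaf has 0 children.
Per-node child counts:
  node 15: 2 child(ren)
  node 8: 1 child(ren)
  node 3: 0 child(ren)
  node 18: 1 child(ren)
  node 30: 2 child(ren)
  node 26: 0 child(ren)
  node 37: 0 child(ren)
Matching nodes: [3, 26, 37]
Count of leaf nodes: 3


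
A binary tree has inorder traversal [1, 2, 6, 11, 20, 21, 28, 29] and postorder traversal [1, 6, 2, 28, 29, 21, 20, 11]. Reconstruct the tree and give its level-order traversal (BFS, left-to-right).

Inorder:   [1, 2, 6, 11, 20, 21, 28, 29]
Postorder: [1, 6, 2, 28, 29, 21, 20, 11]
Algorithm: postorder visits root last, so walk postorder right-to-left;
each value is the root of the current inorder slice — split it at that
value, recurse on the right subtree first, then the left.
Recursive splits:
  root=11; inorder splits into left=[1, 2, 6], right=[20, 21, 28, 29]
  root=20; inorder splits into left=[], right=[21, 28, 29]
  root=21; inorder splits into left=[], right=[28, 29]
  root=29; inorder splits into left=[28], right=[]
  root=28; inorder splits into left=[], right=[]
  root=2; inorder splits into left=[1], right=[6]
  root=6; inorder splits into left=[], right=[]
  root=1; inorder splits into left=[], right=[]
Reconstructed level-order: [11, 2, 20, 1, 6, 21, 29, 28]


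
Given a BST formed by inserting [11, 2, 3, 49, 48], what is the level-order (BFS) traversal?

Tree insertion order: [11, 2, 3, 49, 48]
Tree (level-order array): [11, 2, 49, None, 3, 48]
BFS from the root, enqueuing left then right child of each popped node:
  queue [11] -> pop 11, enqueue [2, 49], visited so far: [11]
  queue [2, 49] -> pop 2, enqueue [3], visited so far: [11, 2]
  queue [49, 3] -> pop 49, enqueue [48], visited so far: [11, 2, 49]
  queue [3, 48] -> pop 3, enqueue [none], visited so far: [11, 2, 49, 3]
  queue [48] -> pop 48, enqueue [none], visited so far: [11, 2, 49, 3, 48]
Result: [11, 2, 49, 3, 48]


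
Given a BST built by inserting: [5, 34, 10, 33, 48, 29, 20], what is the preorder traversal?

Tree insertion order: [5, 34, 10, 33, 48, 29, 20]
Tree (level-order array): [5, None, 34, 10, 48, None, 33, None, None, 29, None, 20]
Preorder traversal: [5, 34, 10, 33, 29, 20, 48]


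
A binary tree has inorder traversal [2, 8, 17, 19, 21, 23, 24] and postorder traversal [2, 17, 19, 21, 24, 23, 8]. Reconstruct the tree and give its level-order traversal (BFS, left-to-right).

Inorder:   [2, 8, 17, 19, 21, 23, 24]
Postorder: [2, 17, 19, 21, 24, 23, 8]
Algorithm: postorder visits root last, so walk postorder right-to-left;
each value is the root of the current inorder slice — split it at that
value, recurse on the right subtree first, then the left.
Recursive splits:
  root=8; inorder splits into left=[2], right=[17, 19, 21, 23, 24]
  root=23; inorder splits into left=[17, 19, 21], right=[24]
  root=24; inorder splits into left=[], right=[]
  root=21; inorder splits into left=[17, 19], right=[]
  root=19; inorder splits into left=[17], right=[]
  root=17; inorder splits into left=[], right=[]
  root=2; inorder splits into left=[], right=[]
Reconstructed level-order: [8, 2, 23, 21, 24, 19, 17]


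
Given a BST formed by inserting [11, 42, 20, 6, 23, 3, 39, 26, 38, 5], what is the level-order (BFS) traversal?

Tree insertion order: [11, 42, 20, 6, 23, 3, 39, 26, 38, 5]
Tree (level-order array): [11, 6, 42, 3, None, 20, None, None, 5, None, 23, None, None, None, 39, 26, None, None, 38]
BFS from the root, enqueuing left then right child of each popped node:
  queue [11] -> pop 11, enqueue [6, 42], visited so far: [11]
  queue [6, 42] -> pop 6, enqueue [3], visited so far: [11, 6]
  queue [42, 3] -> pop 42, enqueue [20], visited so far: [11, 6, 42]
  queue [3, 20] -> pop 3, enqueue [5], visited so far: [11, 6, 42, 3]
  queue [20, 5] -> pop 20, enqueue [23], visited so far: [11, 6, 42, 3, 20]
  queue [5, 23] -> pop 5, enqueue [none], visited so far: [11, 6, 42, 3, 20, 5]
  queue [23] -> pop 23, enqueue [39], visited so far: [11, 6, 42, 3, 20, 5, 23]
  queue [39] -> pop 39, enqueue [26], visited so far: [11, 6, 42, 3, 20, 5, 23, 39]
  queue [26] -> pop 26, enqueue [38], visited so far: [11, 6, 42, 3, 20, 5, 23, 39, 26]
  queue [38] -> pop 38, enqueue [none], visited so far: [11, 6, 42, 3, 20, 5, 23, 39, 26, 38]
Result: [11, 6, 42, 3, 20, 5, 23, 39, 26, 38]


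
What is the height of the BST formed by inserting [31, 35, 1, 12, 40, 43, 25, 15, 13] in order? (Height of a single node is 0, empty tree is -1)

Insertion order: [31, 35, 1, 12, 40, 43, 25, 15, 13]
Tree (level-order array): [31, 1, 35, None, 12, None, 40, None, 25, None, 43, 15, None, None, None, 13]
Compute height bottom-up (empty subtree = -1):
  height(13) = 1 + max(-1, -1) = 0
  height(15) = 1 + max(0, -1) = 1
  height(25) = 1 + max(1, -1) = 2
  height(12) = 1 + max(-1, 2) = 3
  height(1) = 1 + max(-1, 3) = 4
  height(43) = 1 + max(-1, -1) = 0
  height(40) = 1 + max(-1, 0) = 1
  height(35) = 1 + max(-1, 1) = 2
  height(31) = 1 + max(4, 2) = 5
Height = 5


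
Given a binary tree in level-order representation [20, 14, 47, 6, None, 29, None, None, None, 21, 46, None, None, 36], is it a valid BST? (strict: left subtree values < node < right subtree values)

Level-order array: [20, 14, 47, 6, None, 29, None, None, None, 21, 46, None, None, 36]
Validate using subtree bounds (lo, hi): at each node, require lo < value < hi,
then recurse left with hi=value and right with lo=value.
Preorder trace (stopping at first violation):
  at node 20 with bounds (-inf, +inf): OK
  at node 14 with bounds (-inf, 20): OK
  at node 6 with bounds (-inf, 14): OK
  at node 47 with bounds (20, +inf): OK
  at node 29 with bounds (20, 47): OK
  at node 21 with bounds (20, 29): OK
  at node 46 with bounds (29, 47): OK
  at node 36 with bounds (29, 46): OK
No violation found at any node.
Result: Valid BST


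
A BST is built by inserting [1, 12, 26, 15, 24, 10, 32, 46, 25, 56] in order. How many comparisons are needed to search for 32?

Search path for 32: 1 -> 12 -> 26 -> 32
Found: True
Comparisons: 4


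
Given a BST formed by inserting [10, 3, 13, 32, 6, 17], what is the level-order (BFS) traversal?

Tree insertion order: [10, 3, 13, 32, 6, 17]
Tree (level-order array): [10, 3, 13, None, 6, None, 32, None, None, 17]
BFS from the root, enqueuing left then right child of each popped node:
  queue [10] -> pop 10, enqueue [3, 13], visited so far: [10]
  queue [3, 13] -> pop 3, enqueue [6], visited so far: [10, 3]
  queue [13, 6] -> pop 13, enqueue [32], visited so far: [10, 3, 13]
  queue [6, 32] -> pop 6, enqueue [none], visited so far: [10, 3, 13, 6]
  queue [32] -> pop 32, enqueue [17], visited so far: [10, 3, 13, 6, 32]
  queue [17] -> pop 17, enqueue [none], visited so far: [10, 3, 13, 6, 32, 17]
Result: [10, 3, 13, 6, 32, 17]


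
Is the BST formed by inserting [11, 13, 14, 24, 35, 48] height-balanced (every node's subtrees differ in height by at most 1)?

Tree (level-order array): [11, None, 13, None, 14, None, 24, None, 35, None, 48]
Definition: a tree is height-balanced if, at every node, |h(left) - h(right)| <= 1 (empty subtree has height -1).
Bottom-up per-node check:
  node 48: h_left=-1, h_right=-1, diff=0 [OK], height=0
  node 35: h_left=-1, h_right=0, diff=1 [OK], height=1
  node 24: h_left=-1, h_right=1, diff=2 [FAIL (|-1-1|=2 > 1)], height=2
  node 14: h_left=-1, h_right=2, diff=3 [FAIL (|-1-2|=3 > 1)], height=3
  node 13: h_left=-1, h_right=3, diff=4 [FAIL (|-1-3|=4 > 1)], height=4
  node 11: h_left=-1, h_right=4, diff=5 [FAIL (|-1-4|=5 > 1)], height=5
Node 24 violates the condition: |-1 - 1| = 2 > 1.
Result: Not balanced


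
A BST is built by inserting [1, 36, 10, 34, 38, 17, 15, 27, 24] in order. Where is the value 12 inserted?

Starting tree (level order): [1, None, 36, 10, 38, None, 34, None, None, 17, None, 15, 27, None, None, 24]
Insertion path: 1 -> 36 -> 10 -> 34 -> 17 -> 15
Result: insert 12 as left child of 15
Final tree (level order): [1, None, 36, 10, 38, None, 34, None, None, 17, None, 15, 27, 12, None, 24]


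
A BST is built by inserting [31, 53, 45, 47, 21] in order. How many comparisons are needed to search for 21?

Search path for 21: 31 -> 21
Found: True
Comparisons: 2


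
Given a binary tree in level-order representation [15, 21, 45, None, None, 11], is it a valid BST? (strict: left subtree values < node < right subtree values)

Level-order array: [15, 21, 45, None, None, 11]
Validate using subtree bounds (lo, hi): at each node, require lo < value < hi,
then recurse left with hi=value and right with lo=value.
Preorder trace (stopping at first violation):
  at node 15 with bounds (-inf, +inf): OK
  at node 21 with bounds (-inf, 15): VIOLATION
Node 21 violates its bound: not (-inf < 21 < 15).
Result: Not a valid BST


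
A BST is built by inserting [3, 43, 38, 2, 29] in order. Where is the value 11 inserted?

Starting tree (level order): [3, 2, 43, None, None, 38, None, 29]
Insertion path: 3 -> 43 -> 38 -> 29
Result: insert 11 as left child of 29
Final tree (level order): [3, 2, 43, None, None, 38, None, 29, None, 11]


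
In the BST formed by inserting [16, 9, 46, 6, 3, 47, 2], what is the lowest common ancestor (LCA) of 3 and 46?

Tree insertion order: [16, 9, 46, 6, 3, 47, 2]
Tree (level-order array): [16, 9, 46, 6, None, None, 47, 3, None, None, None, 2]
In a BST, the LCA of p=3, q=46 is the first node v on the
root-to-leaf path with p <= v <= q (go left if both < v, right if both > v).
Walk from root:
  at 16: 3 <= 16 <= 46, this is the LCA
LCA = 16


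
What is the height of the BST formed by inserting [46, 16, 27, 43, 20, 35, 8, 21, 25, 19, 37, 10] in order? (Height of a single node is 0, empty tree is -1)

Insertion order: [46, 16, 27, 43, 20, 35, 8, 21, 25, 19, 37, 10]
Tree (level-order array): [46, 16, None, 8, 27, None, 10, 20, 43, None, None, 19, 21, 35, None, None, None, None, 25, None, 37]
Compute height bottom-up (empty subtree = -1):
  height(10) = 1 + max(-1, -1) = 0
  height(8) = 1 + max(-1, 0) = 1
  height(19) = 1 + max(-1, -1) = 0
  height(25) = 1 + max(-1, -1) = 0
  height(21) = 1 + max(-1, 0) = 1
  height(20) = 1 + max(0, 1) = 2
  height(37) = 1 + max(-1, -1) = 0
  height(35) = 1 + max(-1, 0) = 1
  height(43) = 1 + max(1, -1) = 2
  height(27) = 1 + max(2, 2) = 3
  height(16) = 1 + max(1, 3) = 4
  height(46) = 1 + max(4, -1) = 5
Height = 5


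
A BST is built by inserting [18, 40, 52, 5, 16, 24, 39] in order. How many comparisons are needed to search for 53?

Search path for 53: 18 -> 40 -> 52
Found: False
Comparisons: 3


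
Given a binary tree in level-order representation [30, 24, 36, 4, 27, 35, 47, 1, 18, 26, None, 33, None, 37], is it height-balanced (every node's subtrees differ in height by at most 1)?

Tree (level-order array): [30, 24, 36, 4, 27, 35, 47, 1, 18, 26, None, 33, None, 37]
Definition: a tree is height-balanced if, at every node, |h(left) - h(right)| <= 1 (empty subtree has height -1).
Bottom-up per-node check:
  node 1: h_left=-1, h_right=-1, diff=0 [OK], height=0
  node 18: h_left=-1, h_right=-1, diff=0 [OK], height=0
  node 4: h_left=0, h_right=0, diff=0 [OK], height=1
  node 26: h_left=-1, h_right=-1, diff=0 [OK], height=0
  node 27: h_left=0, h_right=-1, diff=1 [OK], height=1
  node 24: h_left=1, h_right=1, diff=0 [OK], height=2
  node 33: h_left=-1, h_right=-1, diff=0 [OK], height=0
  node 35: h_left=0, h_right=-1, diff=1 [OK], height=1
  node 37: h_left=-1, h_right=-1, diff=0 [OK], height=0
  node 47: h_left=0, h_right=-1, diff=1 [OK], height=1
  node 36: h_left=1, h_right=1, diff=0 [OK], height=2
  node 30: h_left=2, h_right=2, diff=0 [OK], height=3
All nodes satisfy the balance condition.
Result: Balanced


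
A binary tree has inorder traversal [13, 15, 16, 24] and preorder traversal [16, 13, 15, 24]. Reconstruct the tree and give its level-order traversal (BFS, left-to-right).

Inorder:  [13, 15, 16, 24]
Preorder: [16, 13, 15, 24]
Algorithm: preorder visits root first, so consume preorder in order;
for each root, split the current inorder slice at that value into
left-subtree inorder and right-subtree inorder, then recurse.
Recursive splits:
  root=16; inorder splits into left=[13, 15], right=[24]
  root=13; inorder splits into left=[], right=[15]
  root=15; inorder splits into left=[], right=[]
  root=24; inorder splits into left=[], right=[]
Reconstructed level-order: [16, 13, 24, 15]


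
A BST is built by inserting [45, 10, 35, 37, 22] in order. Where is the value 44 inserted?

Starting tree (level order): [45, 10, None, None, 35, 22, 37]
Insertion path: 45 -> 10 -> 35 -> 37
Result: insert 44 as right child of 37
Final tree (level order): [45, 10, None, None, 35, 22, 37, None, None, None, 44]


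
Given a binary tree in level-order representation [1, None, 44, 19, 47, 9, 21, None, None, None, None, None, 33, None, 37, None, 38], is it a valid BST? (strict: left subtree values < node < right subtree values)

Level-order array: [1, None, 44, 19, 47, 9, 21, None, None, None, None, None, 33, None, 37, None, 38]
Validate using subtree bounds (lo, hi): at each node, require lo < value < hi,
then recurse left with hi=value and right with lo=value.
Preorder trace (stopping at first violation):
  at node 1 with bounds (-inf, +inf): OK
  at node 44 with bounds (1, +inf): OK
  at node 19 with bounds (1, 44): OK
  at node 9 with bounds (1, 19): OK
  at node 21 with bounds (19, 44): OK
  at node 33 with bounds (21, 44): OK
  at node 37 with bounds (33, 44): OK
  at node 38 with bounds (37, 44): OK
  at node 47 with bounds (44, +inf): OK
No violation found at any node.
Result: Valid BST


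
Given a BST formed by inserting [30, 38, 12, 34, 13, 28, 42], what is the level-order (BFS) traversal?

Tree insertion order: [30, 38, 12, 34, 13, 28, 42]
Tree (level-order array): [30, 12, 38, None, 13, 34, 42, None, 28]
BFS from the root, enqueuing left then right child of each popped node:
  queue [30] -> pop 30, enqueue [12, 38], visited so far: [30]
  queue [12, 38] -> pop 12, enqueue [13], visited so far: [30, 12]
  queue [38, 13] -> pop 38, enqueue [34, 42], visited so far: [30, 12, 38]
  queue [13, 34, 42] -> pop 13, enqueue [28], visited so far: [30, 12, 38, 13]
  queue [34, 42, 28] -> pop 34, enqueue [none], visited so far: [30, 12, 38, 13, 34]
  queue [42, 28] -> pop 42, enqueue [none], visited so far: [30, 12, 38, 13, 34, 42]
  queue [28] -> pop 28, enqueue [none], visited so far: [30, 12, 38, 13, 34, 42, 28]
Result: [30, 12, 38, 13, 34, 42, 28]


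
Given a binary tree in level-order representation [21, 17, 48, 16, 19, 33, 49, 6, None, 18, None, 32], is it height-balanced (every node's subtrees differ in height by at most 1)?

Tree (level-order array): [21, 17, 48, 16, 19, 33, 49, 6, None, 18, None, 32]
Definition: a tree is height-balanced if, at every node, |h(left) - h(right)| <= 1 (empty subtree has height -1).
Bottom-up per-node check:
  node 6: h_left=-1, h_right=-1, diff=0 [OK], height=0
  node 16: h_left=0, h_right=-1, diff=1 [OK], height=1
  node 18: h_left=-1, h_right=-1, diff=0 [OK], height=0
  node 19: h_left=0, h_right=-1, diff=1 [OK], height=1
  node 17: h_left=1, h_right=1, diff=0 [OK], height=2
  node 32: h_left=-1, h_right=-1, diff=0 [OK], height=0
  node 33: h_left=0, h_right=-1, diff=1 [OK], height=1
  node 49: h_left=-1, h_right=-1, diff=0 [OK], height=0
  node 48: h_left=1, h_right=0, diff=1 [OK], height=2
  node 21: h_left=2, h_right=2, diff=0 [OK], height=3
All nodes satisfy the balance condition.
Result: Balanced


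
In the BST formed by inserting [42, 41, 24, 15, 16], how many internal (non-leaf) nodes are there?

Tree built from: [42, 41, 24, 15, 16]
Tree (level-order array): [42, 41, None, 24, None, 15, None, None, 16]
Rule: An internal node has at least one child.
Per-node child counts:
  node 42: 1 child(ren)
  node 41: 1 child(ren)
  node 24: 1 child(ren)
  node 15: 1 child(ren)
  node 16: 0 child(ren)
Matching nodes: [42, 41, 24, 15]
Count of internal (non-leaf) nodes: 4


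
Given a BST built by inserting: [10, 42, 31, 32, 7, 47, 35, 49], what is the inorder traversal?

Tree insertion order: [10, 42, 31, 32, 7, 47, 35, 49]
Tree (level-order array): [10, 7, 42, None, None, 31, 47, None, 32, None, 49, None, 35]
Inorder traversal: [7, 10, 31, 32, 35, 42, 47, 49]


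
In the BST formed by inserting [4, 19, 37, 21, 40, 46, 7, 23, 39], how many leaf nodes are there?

Tree built from: [4, 19, 37, 21, 40, 46, 7, 23, 39]
Tree (level-order array): [4, None, 19, 7, 37, None, None, 21, 40, None, 23, 39, 46]
Rule: A leaf has 0 children.
Per-node child counts:
  node 4: 1 child(ren)
  node 19: 2 child(ren)
  node 7: 0 child(ren)
  node 37: 2 child(ren)
  node 21: 1 child(ren)
  node 23: 0 child(ren)
  node 40: 2 child(ren)
  node 39: 0 child(ren)
  node 46: 0 child(ren)
Matching nodes: [7, 23, 39, 46]
Count of leaf nodes: 4


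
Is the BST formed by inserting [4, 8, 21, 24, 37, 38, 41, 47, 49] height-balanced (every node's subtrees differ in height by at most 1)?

Tree (level-order array): [4, None, 8, None, 21, None, 24, None, 37, None, 38, None, 41, None, 47, None, 49]
Definition: a tree is height-balanced if, at every node, |h(left) - h(right)| <= 1 (empty subtree has height -1).
Bottom-up per-node check:
  node 49: h_left=-1, h_right=-1, diff=0 [OK], height=0
  node 47: h_left=-1, h_right=0, diff=1 [OK], height=1
  node 41: h_left=-1, h_right=1, diff=2 [FAIL (|-1-1|=2 > 1)], height=2
  node 38: h_left=-1, h_right=2, diff=3 [FAIL (|-1-2|=3 > 1)], height=3
  node 37: h_left=-1, h_right=3, diff=4 [FAIL (|-1-3|=4 > 1)], height=4
  node 24: h_left=-1, h_right=4, diff=5 [FAIL (|-1-4|=5 > 1)], height=5
  node 21: h_left=-1, h_right=5, diff=6 [FAIL (|-1-5|=6 > 1)], height=6
  node 8: h_left=-1, h_right=6, diff=7 [FAIL (|-1-6|=7 > 1)], height=7
  node 4: h_left=-1, h_right=7, diff=8 [FAIL (|-1-7|=8 > 1)], height=8
Node 41 violates the condition: |-1 - 1| = 2 > 1.
Result: Not balanced


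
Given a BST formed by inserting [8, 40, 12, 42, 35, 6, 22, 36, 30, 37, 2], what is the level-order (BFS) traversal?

Tree insertion order: [8, 40, 12, 42, 35, 6, 22, 36, 30, 37, 2]
Tree (level-order array): [8, 6, 40, 2, None, 12, 42, None, None, None, 35, None, None, 22, 36, None, 30, None, 37]
BFS from the root, enqueuing left then right child of each popped node:
  queue [8] -> pop 8, enqueue [6, 40], visited so far: [8]
  queue [6, 40] -> pop 6, enqueue [2], visited so far: [8, 6]
  queue [40, 2] -> pop 40, enqueue [12, 42], visited so far: [8, 6, 40]
  queue [2, 12, 42] -> pop 2, enqueue [none], visited so far: [8, 6, 40, 2]
  queue [12, 42] -> pop 12, enqueue [35], visited so far: [8, 6, 40, 2, 12]
  queue [42, 35] -> pop 42, enqueue [none], visited so far: [8, 6, 40, 2, 12, 42]
  queue [35] -> pop 35, enqueue [22, 36], visited so far: [8, 6, 40, 2, 12, 42, 35]
  queue [22, 36] -> pop 22, enqueue [30], visited so far: [8, 6, 40, 2, 12, 42, 35, 22]
  queue [36, 30] -> pop 36, enqueue [37], visited so far: [8, 6, 40, 2, 12, 42, 35, 22, 36]
  queue [30, 37] -> pop 30, enqueue [none], visited so far: [8, 6, 40, 2, 12, 42, 35, 22, 36, 30]
  queue [37] -> pop 37, enqueue [none], visited so far: [8, 6, 40, 2, 12, 42, 35, 22, 36, 30, 37]
Result: [8, 6, 40, 2, 12, 42, 35, 22, 36, 30, 37]
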